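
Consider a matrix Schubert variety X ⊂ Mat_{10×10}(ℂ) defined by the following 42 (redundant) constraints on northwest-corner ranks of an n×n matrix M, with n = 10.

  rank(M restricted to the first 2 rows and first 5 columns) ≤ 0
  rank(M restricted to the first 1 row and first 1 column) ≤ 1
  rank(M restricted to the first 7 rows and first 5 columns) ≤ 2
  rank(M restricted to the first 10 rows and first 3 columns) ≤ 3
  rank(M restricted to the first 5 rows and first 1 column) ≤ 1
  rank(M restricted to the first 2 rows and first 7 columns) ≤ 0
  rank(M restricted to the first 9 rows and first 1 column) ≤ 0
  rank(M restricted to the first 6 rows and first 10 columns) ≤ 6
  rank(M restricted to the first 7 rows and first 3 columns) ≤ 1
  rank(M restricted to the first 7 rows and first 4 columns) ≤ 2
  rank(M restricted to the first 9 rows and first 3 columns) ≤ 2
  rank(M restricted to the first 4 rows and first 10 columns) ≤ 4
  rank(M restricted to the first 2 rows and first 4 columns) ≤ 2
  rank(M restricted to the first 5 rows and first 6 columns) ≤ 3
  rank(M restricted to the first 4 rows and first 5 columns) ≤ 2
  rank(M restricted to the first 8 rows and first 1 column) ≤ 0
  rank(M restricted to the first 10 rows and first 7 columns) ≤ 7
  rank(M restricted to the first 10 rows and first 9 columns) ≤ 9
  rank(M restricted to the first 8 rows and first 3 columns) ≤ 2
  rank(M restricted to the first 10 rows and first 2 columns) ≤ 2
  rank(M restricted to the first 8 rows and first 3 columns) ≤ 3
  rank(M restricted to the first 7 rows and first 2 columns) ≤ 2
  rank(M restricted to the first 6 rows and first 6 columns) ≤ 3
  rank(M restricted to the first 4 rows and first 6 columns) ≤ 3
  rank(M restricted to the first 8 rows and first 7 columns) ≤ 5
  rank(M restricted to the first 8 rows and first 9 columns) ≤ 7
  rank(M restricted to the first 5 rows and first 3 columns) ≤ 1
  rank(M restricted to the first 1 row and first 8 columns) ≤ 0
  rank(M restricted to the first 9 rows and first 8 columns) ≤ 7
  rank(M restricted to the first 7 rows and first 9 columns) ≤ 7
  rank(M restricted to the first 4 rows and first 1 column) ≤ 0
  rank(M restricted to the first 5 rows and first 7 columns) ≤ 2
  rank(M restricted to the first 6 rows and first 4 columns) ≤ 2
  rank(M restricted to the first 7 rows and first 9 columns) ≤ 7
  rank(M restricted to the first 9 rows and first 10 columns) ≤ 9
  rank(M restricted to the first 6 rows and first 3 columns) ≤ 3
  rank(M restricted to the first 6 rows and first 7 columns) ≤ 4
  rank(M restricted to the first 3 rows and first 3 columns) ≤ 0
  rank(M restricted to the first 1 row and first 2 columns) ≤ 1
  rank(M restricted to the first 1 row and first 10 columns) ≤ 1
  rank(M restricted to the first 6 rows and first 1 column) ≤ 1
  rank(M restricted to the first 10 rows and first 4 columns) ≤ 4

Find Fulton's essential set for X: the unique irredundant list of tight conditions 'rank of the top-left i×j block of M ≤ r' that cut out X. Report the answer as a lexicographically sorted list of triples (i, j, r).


Propagating the 42 rank bounds to every northwest block:

  R[1]: 0 | 0 | 0 | 0 | 0 | 0 | 0 | 0 | 1 | 1
  R[2]: 0 | 0 | 0 | 0 | 0 | 0 | 0 | 1 | 2 | 2
  R[3]: 0 | 0 | 0 | 1 | 1 | 1 | 1 | 2 | 3 | 3
  R[4]: 0 | 1 | 1 | 2 | 2 | 2 | 2 | 3 | 4 | 4
  R[5]: 0 | 1 | 1 | 2 | 2 | 2 | 2 | 3 | 4 | 5
  R[6]: 0 | 1 | 1 | 2 | 2 | 3 | 3 | 4 | 5 | 6
  R[7]: 0 | 1 | 1 | 2 | 2 | 3 | 4 | 5 | 6 | 7
  R[8]: 0 | 1 | 2 | 3 | 3 | 4 | 5 | 6 | 7 | 8
  R[9]: 0 | 1 | 2 | 3 | 4 | 5 | 6 | 7 | 8 | 9
  R[10]: 1 | 2 | 3 | 4 | 5 | 6 | 7 | 8 | 9 | 10

so w = (9, 8, 4, 2, 10, 6, 7, 3, 5, 1).

7 SE-corners of the 32-cell Rothe diagram give Ess(w):

[(1, 8, 0), (2, 7, 0), (3, 3, 0), (5, 7, 2), (7, 3, 1), (7, 5, 2), (9, 1, 0)]


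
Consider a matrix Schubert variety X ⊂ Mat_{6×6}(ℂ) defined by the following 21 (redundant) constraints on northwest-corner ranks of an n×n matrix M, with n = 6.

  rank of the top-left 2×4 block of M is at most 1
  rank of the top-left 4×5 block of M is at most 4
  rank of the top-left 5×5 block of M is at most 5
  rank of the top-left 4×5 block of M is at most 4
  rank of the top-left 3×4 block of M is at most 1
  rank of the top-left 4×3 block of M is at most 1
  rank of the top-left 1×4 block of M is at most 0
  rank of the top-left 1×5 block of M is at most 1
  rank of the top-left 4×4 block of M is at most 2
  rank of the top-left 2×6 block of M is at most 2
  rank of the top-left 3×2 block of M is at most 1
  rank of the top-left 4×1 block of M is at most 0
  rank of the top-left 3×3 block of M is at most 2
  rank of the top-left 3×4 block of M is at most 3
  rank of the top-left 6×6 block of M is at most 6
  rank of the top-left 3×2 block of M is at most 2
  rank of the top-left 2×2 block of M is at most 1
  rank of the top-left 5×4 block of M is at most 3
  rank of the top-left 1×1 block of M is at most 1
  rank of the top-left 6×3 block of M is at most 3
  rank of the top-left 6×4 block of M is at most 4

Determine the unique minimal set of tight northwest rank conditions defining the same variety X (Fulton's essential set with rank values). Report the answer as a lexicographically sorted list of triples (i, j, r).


Computing R[i][j] = min implied NW-rank bound (n=6, 21 conditions):

  row 1: 0, 0, 0, 0, 1, 1
  row 2: 0, 1, 1, 1, 2, 2
  row 3: 0, 1, 1, 1, 2, 3
  row 4: 0, 1, 1, 2, 3, 4
  row 5: 1, 2, 2, 3, 4, 5
  row 6: 1, 2, 3, 4, 5, 6

so w = (5, 2, 6, 4, 1, 3).

Fulton essential set (4 of the 10 Rothe cells):

[(1, 4, 0), (3, 4, 1), (4, 1, 0), (4, 3, 1)]


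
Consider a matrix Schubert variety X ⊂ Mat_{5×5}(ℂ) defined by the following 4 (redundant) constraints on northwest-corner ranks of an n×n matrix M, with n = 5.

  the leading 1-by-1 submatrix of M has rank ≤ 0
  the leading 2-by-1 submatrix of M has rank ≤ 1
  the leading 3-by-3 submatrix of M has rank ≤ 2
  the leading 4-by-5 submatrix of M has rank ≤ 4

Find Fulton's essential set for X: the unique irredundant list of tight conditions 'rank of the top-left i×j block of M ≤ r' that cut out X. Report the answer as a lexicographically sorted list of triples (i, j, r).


Rank table r_w(5×5) implied by the 4 constraints:

  R[1]: 0, 1, 1, 1, 1
  R[2]: 1, 2, 2, 2, 2
  R[3]: 1, 2, 2, 3, 3
  R[4]: 1, 2, 3, 4, 4
  R[5]: 1, 2, 3, 4, 5

second differences of R give the permutation w = (2, 1, 4, 3, 5).

Fulton essential set (2 of the 2 Rothe cells):

[(1, 1, 0), (3, 3, 2)]


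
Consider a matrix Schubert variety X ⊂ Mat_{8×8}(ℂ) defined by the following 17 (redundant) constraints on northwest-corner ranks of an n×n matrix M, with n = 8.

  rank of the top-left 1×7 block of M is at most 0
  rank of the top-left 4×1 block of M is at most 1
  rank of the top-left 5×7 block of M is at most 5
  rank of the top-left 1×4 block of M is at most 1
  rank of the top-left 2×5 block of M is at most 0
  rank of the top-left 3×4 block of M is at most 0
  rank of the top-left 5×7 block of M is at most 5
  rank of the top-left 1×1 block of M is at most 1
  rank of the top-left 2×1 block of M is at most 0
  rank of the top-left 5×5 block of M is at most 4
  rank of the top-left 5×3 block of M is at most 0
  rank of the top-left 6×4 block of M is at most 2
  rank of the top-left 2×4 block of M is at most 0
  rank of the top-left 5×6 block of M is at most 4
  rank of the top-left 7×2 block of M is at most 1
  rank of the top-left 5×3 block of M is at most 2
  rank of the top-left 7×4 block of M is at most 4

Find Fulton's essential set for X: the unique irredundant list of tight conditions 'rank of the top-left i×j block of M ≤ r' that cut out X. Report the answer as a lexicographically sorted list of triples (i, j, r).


The tightest implied rank at each (i,j), from the 17 conditions:

  row 1: 0  0  0  0  0  0  0  1
  row 2: 0  0  0  0  0  1  1  2
  row 3: 0  0  0  0  1  2  2  3
  row 4: 0  0  0  1  2  3  3  4
  row 5: 0  0  0  1  2  3  4  5
  row 6: 1  1  1  2  3  4  5  6
  row 7: 1  1  2  3  4  5  6  7
  row 8: 1  2  3  4  5  6  7  8

giving w = (8, 6, 5, 4, 7, 1, 3, 2) via Δ²R.

ℓ(w)=23; the 5 essential cells (i,j,r):

[(1, 7, 0), (2, 5, 0), (3, 4, 0), (5, 3, 0), (7, 2, 1)]


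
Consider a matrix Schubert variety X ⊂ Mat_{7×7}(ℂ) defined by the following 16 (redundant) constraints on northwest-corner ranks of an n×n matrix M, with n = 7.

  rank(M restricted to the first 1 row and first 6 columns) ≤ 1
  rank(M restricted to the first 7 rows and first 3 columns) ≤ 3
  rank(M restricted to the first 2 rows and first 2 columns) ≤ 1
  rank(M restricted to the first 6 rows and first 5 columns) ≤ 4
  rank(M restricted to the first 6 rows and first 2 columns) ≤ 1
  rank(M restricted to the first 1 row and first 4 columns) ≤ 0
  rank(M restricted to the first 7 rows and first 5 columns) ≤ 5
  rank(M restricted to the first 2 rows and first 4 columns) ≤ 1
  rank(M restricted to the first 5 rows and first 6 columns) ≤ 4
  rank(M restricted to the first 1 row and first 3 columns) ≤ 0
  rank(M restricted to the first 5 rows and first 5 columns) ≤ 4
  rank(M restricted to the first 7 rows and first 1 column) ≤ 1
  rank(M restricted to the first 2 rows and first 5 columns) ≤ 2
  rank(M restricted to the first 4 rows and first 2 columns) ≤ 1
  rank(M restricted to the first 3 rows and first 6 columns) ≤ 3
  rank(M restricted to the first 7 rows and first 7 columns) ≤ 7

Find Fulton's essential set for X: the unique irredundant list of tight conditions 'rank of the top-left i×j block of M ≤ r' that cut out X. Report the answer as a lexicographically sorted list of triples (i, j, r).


Recovering R(i,j) via the rank-extension bound from the 16 conditions:

  R[1]: 0 0 0 0 1 1 1
  R[2]: 1 1 1 1 2 2 2
  R[3]: 1 1 2 2 3 3 3
  R[4]: 1 1 2 3 4 4 4
  R[5]: 1 1 2 3 4 4 5
  R[6]: 1 1 2 3 4 5 6
  R[7]: 1 2 3 4 5 6 7

so w = (5, 1, 3, 4, 7, 6, 2).

D(w) has 9 cells with 3 SE-corners; essential set:

[(1, 4, 0), (5, 6, 4), (6, 2, 1)]


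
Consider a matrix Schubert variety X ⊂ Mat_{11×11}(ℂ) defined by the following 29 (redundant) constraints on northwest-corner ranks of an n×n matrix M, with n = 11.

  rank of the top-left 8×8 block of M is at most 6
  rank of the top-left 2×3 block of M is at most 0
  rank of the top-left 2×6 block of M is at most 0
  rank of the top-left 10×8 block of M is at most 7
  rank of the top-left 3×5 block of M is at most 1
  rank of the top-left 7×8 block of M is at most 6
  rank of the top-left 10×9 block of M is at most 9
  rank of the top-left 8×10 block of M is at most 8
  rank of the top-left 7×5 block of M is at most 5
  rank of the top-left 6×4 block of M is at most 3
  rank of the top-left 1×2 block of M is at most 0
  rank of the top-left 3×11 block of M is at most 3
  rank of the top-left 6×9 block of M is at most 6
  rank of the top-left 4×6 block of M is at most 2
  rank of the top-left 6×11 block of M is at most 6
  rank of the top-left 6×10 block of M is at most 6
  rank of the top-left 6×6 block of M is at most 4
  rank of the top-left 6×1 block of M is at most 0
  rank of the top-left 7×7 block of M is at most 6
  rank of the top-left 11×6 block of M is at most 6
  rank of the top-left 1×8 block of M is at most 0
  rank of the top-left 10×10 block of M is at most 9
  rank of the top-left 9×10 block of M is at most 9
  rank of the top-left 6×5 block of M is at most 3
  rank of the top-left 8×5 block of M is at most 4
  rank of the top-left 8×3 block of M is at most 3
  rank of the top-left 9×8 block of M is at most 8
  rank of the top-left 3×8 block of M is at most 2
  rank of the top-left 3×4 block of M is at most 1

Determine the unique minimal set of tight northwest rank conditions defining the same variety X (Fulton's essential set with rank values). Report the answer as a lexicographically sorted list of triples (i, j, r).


Reconstructing r_w from the 29 given conditions:

  i=1: 0 | 0 | 0 | 0 | 0 | 0 | 0 | 0 | 1 | 1 | 1
  i=2: 0 | 0 | 0 | 0 | 0 | 0 | 1 | 1 | 2 | 2 | 2
  i=3: 0 | 1 | 1 | 1 | 1 | 1 | 2 | 2 | 3 | 3 | 3
  i=4: 0 | 1 | 2 | 2 | 2 | 2 | 3 | 3 | 4 | 4 | 4
  i=5: 0 | 1 | 2 | 3 | 3 | 3 | 4 | 4 | 5 | 5 | 5
  i=6: 0 | 1 | 2 | 3 | 3 | 4 | 5 | 5 | 6 | 6 | 6
  i=7: 1 | 2 | 3 | 4 | 4 | 5 | 6 | 6 | 7 | 7 | 7
  i=8: 1 | 2 | 3 | 4 | 4 | 5 | 6 | 6 | 7 | 8 | 8
  i=9: 1 | 2 | 3 | 4 | 5 | 6 | 7 | 7 | 8 | 9 | 9
  i=10: 1 | 2 | 3 | 4 | 5 | 6 | 7 | 7 | 8 | 9 | 10
  i=11: 1 | 2 | 3 | 4 | 5 | 6 | 7 | 8 | 9 | 10 | 11

hence w(1..11) = (9, 7, 2, 3, 4, 6, 1, 10, 5, 11, 8).

Fulton essential set (7 of the 22 Rothe cells):

[(1, 8, 0), (2, 6, 0), (6, 1, 0), (6, 5, 3), (8, 5, 4), (8, 8, 6), (10, 8, 7)]


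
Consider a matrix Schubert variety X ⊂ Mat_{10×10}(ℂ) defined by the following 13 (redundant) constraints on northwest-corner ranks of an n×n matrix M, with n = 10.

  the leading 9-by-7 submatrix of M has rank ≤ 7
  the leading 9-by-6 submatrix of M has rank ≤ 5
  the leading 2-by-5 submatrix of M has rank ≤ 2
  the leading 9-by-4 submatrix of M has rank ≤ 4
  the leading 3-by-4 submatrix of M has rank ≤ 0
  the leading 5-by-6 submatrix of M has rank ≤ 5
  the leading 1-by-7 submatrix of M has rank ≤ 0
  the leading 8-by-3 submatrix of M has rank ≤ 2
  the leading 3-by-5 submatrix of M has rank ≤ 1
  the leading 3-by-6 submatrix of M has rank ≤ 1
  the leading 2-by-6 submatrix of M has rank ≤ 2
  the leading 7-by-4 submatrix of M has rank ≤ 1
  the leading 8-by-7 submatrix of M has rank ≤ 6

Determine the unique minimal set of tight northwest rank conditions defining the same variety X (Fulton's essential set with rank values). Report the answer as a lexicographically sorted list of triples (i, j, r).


Recovering R(i,j) via the rank-extension bound from the 13 conditions:

  i=1: 0 0 0 0 0 0 0 1 1 1
  i=2: 0 0 0 0 1 1 1 2 2 2
  i=3: 0 0 0 0 1 1 2 3 3 3
  i=4: 1 1 1 1 2 2 3 4 4 4
  i=5: 1 1 1 1 2 3 4 5 5 5
  i=6: 1 1 1 1 2 3 4 5 6 6
  i=7: 1 1 1 1 2 3 4 5 6 7
  i=8: 1 2 2 2 3 4 5 6 7 8
  i=9: 1 2 3 3 4 5 6 7 8 9
  i=10: 1 2 3 4 5 6 7 8 9 10

the unique w with this rank table is (8, 5, 7, 1, 6, 9, 10, 2, 3, 4).

Rothe diagram D(w) (25 cells), 4 SE-corners (essential conditions):

[(1, 7, 0), (3, 4, 0), (3, 6, 1), (7, 4, 1)]


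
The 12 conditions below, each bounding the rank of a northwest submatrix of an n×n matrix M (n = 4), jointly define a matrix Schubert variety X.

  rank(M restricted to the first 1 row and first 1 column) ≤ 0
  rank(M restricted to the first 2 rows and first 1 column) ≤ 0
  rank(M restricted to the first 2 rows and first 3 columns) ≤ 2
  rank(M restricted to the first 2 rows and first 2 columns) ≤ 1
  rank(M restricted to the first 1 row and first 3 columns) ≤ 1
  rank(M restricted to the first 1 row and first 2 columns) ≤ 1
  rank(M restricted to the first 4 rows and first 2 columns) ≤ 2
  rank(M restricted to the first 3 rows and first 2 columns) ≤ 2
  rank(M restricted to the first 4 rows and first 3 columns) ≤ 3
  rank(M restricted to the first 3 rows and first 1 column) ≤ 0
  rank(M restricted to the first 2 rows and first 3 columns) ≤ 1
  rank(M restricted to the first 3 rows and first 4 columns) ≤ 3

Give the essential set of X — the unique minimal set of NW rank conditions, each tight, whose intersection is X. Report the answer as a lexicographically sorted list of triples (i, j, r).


Propagating the 12 rank bounds to every northwest block:

  i=1: 0 1 1 1
  i=2: 0 1 1 2
  i=3: 0 1 2 3
  i=4: 1 2 3 4

the unique w with this rank table is (2, 4, 3, 1).

2 SE-corners of the 4-cell Rothe diagram give Ess(w):

[(2, 3, 1), (3, 1, 0)]


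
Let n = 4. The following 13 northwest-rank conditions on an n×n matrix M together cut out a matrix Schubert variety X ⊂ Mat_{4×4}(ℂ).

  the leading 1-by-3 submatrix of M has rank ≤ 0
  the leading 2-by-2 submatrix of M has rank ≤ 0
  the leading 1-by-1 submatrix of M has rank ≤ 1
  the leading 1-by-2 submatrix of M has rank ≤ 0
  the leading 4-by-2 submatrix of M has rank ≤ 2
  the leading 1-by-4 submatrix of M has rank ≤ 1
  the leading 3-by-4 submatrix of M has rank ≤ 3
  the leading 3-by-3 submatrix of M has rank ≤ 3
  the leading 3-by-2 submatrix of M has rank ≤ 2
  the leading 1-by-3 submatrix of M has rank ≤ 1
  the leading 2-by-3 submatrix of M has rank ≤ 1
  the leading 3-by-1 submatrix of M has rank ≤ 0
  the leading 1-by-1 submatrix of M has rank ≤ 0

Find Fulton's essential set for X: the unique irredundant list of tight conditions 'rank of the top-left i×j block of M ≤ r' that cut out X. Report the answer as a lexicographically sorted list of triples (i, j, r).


The tightest implied rank at each (i,j), from the 13 conditions:

  row 1: 0 | 0 | 0 | 1
  row 2: 0 | 0 | 1 | 2
  row 3: 0 | 1 | 2 | 3
  row 4: 1 | 2 | 3 | 4

second differences of R give the permutation w = (4, 3, 2, 1).

Fulton essential set (3 of the 6 Rothe cells):

[(1, 3, 0), (2, 2, 0), (3, 1, 0)]


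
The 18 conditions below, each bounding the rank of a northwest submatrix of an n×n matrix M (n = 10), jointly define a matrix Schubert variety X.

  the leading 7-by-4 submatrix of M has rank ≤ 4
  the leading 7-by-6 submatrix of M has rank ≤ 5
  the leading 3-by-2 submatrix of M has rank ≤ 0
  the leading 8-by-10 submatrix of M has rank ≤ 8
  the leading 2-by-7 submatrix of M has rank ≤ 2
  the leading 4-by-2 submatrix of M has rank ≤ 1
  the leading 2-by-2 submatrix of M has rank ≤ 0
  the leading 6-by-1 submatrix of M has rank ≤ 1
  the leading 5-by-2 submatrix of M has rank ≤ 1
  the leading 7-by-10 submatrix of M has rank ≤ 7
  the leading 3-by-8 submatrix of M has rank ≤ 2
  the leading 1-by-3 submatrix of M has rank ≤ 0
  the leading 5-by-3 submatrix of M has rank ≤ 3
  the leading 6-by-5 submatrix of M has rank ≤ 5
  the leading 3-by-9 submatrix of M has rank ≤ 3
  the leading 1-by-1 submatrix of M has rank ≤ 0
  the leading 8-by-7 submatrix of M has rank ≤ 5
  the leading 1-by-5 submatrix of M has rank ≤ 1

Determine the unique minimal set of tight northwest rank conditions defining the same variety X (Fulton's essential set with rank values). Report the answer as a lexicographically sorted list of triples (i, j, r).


Recovering R(i,j) via the rank-extension bound from the 18 conditions:

  0 0 0 1 1 1 1 1 1 1
  0 0 1 2 2 2 2 2 2 2
  0 0 1 2 2 2 2 2 3 3
  1 1 2 3 3 3 3 3 4 4
  1 1 2 3 4 4 4 4 5 5
  1 2 3 4 5 5 5 5 6 6
  1 2 3 4 5 5 5 6 7 7
  1 2 3 4 5 5 5 6 7 8
  1 2 3 4 5 6 6 7 8 9
  1 2 3 4 5 6 7 8 9 10

the unique w with this rank table is (4, 3, 9, 1, 5, 2, 8, 10, 6, 7).

ℓ(w)=16; the 5 essential cells (i,j,r):

[(1, 3, 0), (3, 2, 0), (3, 8, 2), (5, 2, 1), (8, 7, 5)]


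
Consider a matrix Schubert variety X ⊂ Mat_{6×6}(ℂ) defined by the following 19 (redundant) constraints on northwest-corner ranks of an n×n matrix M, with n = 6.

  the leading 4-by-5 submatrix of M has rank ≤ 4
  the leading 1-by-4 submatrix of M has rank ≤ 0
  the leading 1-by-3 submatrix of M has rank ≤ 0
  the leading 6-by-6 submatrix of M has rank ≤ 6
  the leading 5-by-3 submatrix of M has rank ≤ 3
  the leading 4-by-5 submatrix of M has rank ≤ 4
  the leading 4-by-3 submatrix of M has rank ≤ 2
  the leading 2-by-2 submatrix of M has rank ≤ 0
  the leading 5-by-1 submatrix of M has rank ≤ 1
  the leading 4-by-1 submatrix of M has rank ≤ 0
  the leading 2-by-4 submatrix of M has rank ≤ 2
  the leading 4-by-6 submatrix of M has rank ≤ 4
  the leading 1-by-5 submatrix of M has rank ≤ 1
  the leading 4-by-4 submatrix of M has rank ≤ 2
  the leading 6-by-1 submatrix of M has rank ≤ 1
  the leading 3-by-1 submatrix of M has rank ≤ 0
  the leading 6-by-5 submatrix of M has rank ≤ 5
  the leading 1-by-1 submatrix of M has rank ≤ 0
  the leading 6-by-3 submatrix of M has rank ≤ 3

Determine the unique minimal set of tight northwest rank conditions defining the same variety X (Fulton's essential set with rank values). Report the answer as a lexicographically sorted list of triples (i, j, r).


The tightest implied rank at each (i,j), from the 19 conditions:

  row 1: 0 0 0 0 1 1
  row 2: 0 0 1 1 2 2
  row 3: 0 1 2 2 3 3
  row 4: 0 1 2 2 3 4
  row 5: 1 2 3 3 4 5
  row 6: 1 2 3 4 5 6

the unique w with this rank table is (5, 3, 2, 6, 1, 4).

ℓ(w)=9; the 4 essential cells (i,j,r):

[(1, 4, 0), (2, 2, 0), (4, 1, 0), (4, 4, 2)]


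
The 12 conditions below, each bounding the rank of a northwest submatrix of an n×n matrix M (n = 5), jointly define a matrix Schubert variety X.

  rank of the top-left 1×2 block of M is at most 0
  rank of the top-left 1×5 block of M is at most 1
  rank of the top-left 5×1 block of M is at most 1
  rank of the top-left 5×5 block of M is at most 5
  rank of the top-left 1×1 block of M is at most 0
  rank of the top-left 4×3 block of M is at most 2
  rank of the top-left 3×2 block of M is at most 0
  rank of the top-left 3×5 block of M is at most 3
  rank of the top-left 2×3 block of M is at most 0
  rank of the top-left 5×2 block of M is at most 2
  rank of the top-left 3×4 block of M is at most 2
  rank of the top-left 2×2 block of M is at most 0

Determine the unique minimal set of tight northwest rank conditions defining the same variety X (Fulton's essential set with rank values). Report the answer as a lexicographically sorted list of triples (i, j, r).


The tightest implied rank at each (i,j), from the 12 conditions:

  i=1: 0 | 0 | 0 | 1 | 1
  i=2: 0 | 0 | 0 | 1 | 2
  i=3: 0 | 0 | 1 | 2 | 3
  i=4: 1 | 1 | 2 | 3 | 4
  i=5: 1 | 2 | 3 | 4 | 5

the unique w with this rank table is (4, 5, 3, 1, 2).

2 SE-corners of the 8-cell Rothe diagram give Ess(w):

[(2, 3, 0), (3, 2, 0)]


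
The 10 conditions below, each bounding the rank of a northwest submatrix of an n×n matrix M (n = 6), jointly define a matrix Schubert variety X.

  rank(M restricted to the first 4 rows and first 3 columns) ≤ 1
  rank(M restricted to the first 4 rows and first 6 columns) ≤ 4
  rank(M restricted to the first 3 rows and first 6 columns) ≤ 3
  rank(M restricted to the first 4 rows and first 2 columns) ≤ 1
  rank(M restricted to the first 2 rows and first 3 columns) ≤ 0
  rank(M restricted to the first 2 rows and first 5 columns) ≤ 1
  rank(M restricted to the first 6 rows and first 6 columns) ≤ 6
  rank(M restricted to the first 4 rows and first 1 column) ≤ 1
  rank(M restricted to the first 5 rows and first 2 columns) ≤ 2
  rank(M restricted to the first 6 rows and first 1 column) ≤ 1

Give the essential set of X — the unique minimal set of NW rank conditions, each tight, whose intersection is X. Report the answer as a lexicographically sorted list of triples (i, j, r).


Rank table r_w(6×6) implied by the 10 constraints:

  R[1]: 0  0  0  1  1  1
  R[2]: 0  0  0  1  1  2
  R[3]: 1  1  1  2  2  3
  R[4]: 1  1  1  2  3  4
  R[5]: 1  2  2  3  4  5
  R[6]: 1  2  3  4  5  6

second differences of R give the permutation w = (4, 6, 1, 5, 2, 3).

D(w) has 9 cells with 3 SE-corners; essential set:

[(2, 3, 0), (2, 5, 1), (4, 3, 1)]


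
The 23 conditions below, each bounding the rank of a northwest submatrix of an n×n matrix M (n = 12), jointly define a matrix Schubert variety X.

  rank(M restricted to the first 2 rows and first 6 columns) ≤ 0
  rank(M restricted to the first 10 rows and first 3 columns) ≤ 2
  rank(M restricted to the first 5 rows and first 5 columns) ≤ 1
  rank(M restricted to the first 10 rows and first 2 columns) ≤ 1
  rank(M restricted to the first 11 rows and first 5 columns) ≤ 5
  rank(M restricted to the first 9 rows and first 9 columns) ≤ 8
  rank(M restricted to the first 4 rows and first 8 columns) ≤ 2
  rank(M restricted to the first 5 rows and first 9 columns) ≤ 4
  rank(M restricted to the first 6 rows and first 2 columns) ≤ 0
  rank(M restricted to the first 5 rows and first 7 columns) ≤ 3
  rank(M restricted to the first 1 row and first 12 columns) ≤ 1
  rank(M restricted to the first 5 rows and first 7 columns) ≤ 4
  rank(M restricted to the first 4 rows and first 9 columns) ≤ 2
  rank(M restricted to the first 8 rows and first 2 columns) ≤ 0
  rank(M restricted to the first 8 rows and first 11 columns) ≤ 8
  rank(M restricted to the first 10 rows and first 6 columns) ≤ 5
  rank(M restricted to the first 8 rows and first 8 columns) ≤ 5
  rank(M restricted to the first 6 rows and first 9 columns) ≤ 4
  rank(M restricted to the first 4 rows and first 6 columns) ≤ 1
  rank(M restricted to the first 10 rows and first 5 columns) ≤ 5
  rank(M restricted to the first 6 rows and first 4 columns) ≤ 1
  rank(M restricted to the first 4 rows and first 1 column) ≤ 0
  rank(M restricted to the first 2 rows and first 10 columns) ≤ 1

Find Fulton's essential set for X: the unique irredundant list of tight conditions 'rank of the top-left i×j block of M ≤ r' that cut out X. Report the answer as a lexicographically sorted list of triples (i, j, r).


Recovering R(i,j) via the rank-extension bound from the 23 conditions:

  R[1]: 0 0 0 0 0 0 1 1 1 1 1 1
  R[2]: 0 0 0 0 0 0 1 1 1 1 2 2
  R[3]: 0 0 1 1 1 1 2 2 2 2 3 3
  R[4]: 0 0 1 1 1 1 2 2 2 3 4 4
  R[5]: 0 0 1 1 1 2 3 3 3 4 5 5
  R[6]: 0 0 1 1 2 3 4 4 4 5 6 6
  R[7]: 0 0 1 2 3 4 5 5 5 6 7 7
  R[8]: 0 0 1 2 3 4 5 5 6 7 8 8
  R[9]: 1 1 2 3 4 5 6 6 7 8 9 9
  R[10]: 1 1 2 3 4 5 6 7 8 9 10 10
  R[11]: 1 2 3 4 5 6 7 8 9 10 11 11
  R[12]: 1 2 3 4 5 6 7 8 9 10 11 12

the unique w with this rank table is (7, 11, 3, 10, 6, 5, 4, 9, 1, 8, 2, 12).

D(w) has 37 cells with 9 SE-corners; essential set:

[(2, 6, 0), (2, 10, 1), (4, 6, 1), (4, 9, 2), (5, 5, 1), (6, 4, 1), (8, 2, 0), (8, 8, 5), (10, 2, 1)]


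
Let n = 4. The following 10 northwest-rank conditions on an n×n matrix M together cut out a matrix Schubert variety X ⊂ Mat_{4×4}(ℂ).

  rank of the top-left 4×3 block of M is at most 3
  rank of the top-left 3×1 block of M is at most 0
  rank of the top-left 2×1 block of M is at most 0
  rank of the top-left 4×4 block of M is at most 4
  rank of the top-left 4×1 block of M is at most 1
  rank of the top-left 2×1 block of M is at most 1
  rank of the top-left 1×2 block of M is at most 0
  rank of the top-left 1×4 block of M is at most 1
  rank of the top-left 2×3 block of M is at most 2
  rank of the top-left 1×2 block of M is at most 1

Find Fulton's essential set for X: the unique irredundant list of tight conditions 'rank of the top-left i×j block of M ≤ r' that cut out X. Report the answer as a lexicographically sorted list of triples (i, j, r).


Reconstructing r_w from the 10 given conditions:

  R[1]: 0 | 0 | 1 | 1
  R[2]: 0 | 1 | 2 | 2
  R[3]: 0 | 1 | 2 | 3
  R[4]: 1 | 2 | 3 | 4

so w = (3, 2, 4, 1).

Rothe diagram D(w) (4 cells), 2 SE-corners (essential conditions):

[(1, 2, 0), (3, 1, 0)]


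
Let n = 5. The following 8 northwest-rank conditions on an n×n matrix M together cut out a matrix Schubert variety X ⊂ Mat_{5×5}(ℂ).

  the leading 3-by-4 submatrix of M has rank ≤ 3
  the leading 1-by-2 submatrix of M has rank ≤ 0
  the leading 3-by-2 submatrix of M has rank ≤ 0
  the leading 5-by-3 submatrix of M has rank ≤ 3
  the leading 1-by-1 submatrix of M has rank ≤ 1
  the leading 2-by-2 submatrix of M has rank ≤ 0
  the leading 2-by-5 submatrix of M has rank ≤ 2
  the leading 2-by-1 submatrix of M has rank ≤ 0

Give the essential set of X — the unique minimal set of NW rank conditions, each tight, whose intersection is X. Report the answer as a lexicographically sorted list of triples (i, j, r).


Recovering R(i,j) via the rank-extension bound from the 8 conditions:

  R[1]: 0 | 0 | 1 | 1 | 1
  R[2]: 0 | 0 | 1 | 2 | 2
  R[3]: 0 | 0 | 1 | 2 | 3
  R[4]: 1 | 1 | 2 | 3 | 4
  R[5]: 1 | 2 | 3 | 4 | 5

the unique w with this rank table is (3, 4, 5, 1, 2).

ℓ(w)=6; the 1 essential cell (i,j,r):

[(3, 2, 0)]


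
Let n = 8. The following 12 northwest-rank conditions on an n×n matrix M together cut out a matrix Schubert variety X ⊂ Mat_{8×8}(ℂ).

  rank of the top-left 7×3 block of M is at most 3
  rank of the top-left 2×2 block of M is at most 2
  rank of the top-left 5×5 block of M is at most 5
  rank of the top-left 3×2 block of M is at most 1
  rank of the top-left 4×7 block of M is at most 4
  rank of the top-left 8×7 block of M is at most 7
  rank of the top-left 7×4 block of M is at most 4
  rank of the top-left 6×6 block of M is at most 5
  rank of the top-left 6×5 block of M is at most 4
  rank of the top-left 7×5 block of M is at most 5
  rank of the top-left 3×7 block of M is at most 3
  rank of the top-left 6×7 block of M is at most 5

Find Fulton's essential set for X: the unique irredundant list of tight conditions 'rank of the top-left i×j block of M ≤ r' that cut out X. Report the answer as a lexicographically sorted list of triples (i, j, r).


Computing R[i][j] = min implied NW-rank bound (n=8, 12 conditions):

  R[1]: 1 | 1 | 1 | 1 | 1 | 1 | 1 | 1
  R[2]: 1 | 1 | 2 | 2 | 2 | 2 | 2 | 2
  R[3]: 1 | 1 | 2 | 3 | 3 | 3 | 3 | 3
  R[4]: 1 | 2 | 3 | 4 | 4 | 4 | 4 | 4
  R[5]: 1 | 2 | 3 | 4 | 4 | 5 | 5 | 5
  R[6]: 1 | 2 | 3 | 4 | 4 | 5 | 5 | 6
  R[7]: 1 | 2 | 3 | 4 | 5 | 6 | 6 | 7
  R[8]: 1 | 2 | 3 | 4 | 5 | 6 | 7 | 8

reading off 1-entries of Δ²R: w = (1, 3, 4, 2, 6, 8, 5, 7).

Rothe diagram D(w) (5 cells), 3 SE-corners (essential conditions):

[(3, 2, 1), (6, 5, 4), (6, 7, 5)]


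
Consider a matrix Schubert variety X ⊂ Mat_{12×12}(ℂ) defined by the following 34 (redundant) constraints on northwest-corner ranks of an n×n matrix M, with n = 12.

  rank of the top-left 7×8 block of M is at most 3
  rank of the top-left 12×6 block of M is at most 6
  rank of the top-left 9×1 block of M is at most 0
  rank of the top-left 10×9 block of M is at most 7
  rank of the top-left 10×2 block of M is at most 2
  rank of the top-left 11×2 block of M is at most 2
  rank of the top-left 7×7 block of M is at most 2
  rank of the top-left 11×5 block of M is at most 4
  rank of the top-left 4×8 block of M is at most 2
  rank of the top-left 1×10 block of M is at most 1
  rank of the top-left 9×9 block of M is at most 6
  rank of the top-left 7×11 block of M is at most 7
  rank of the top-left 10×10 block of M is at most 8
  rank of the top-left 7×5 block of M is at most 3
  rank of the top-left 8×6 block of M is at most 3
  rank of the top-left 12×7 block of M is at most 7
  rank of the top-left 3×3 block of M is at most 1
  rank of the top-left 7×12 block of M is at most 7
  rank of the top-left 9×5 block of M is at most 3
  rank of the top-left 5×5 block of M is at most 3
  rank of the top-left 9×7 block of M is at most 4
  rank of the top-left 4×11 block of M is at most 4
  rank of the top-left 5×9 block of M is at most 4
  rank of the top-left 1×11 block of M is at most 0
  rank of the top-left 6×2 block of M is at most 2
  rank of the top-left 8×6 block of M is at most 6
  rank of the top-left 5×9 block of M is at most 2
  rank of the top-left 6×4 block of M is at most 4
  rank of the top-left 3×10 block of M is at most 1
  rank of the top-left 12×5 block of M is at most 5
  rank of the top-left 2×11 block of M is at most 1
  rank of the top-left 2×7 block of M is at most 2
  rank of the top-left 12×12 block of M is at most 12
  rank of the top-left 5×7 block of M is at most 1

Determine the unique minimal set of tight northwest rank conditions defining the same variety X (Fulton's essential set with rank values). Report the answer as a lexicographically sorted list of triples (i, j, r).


The tightest implied rank at each (i,j), from the 34 conditions:

  i=1: 0, 0, 0, 0, 0, 0, 0, 0, 0, 0, 0, 1
  i=2: 0, 1, 1, 1, 1, 1, 1, 1, 1, 1, 1, 2
  i=3: 0, 1, 1, 1, 1, 1, 1, 1, 1, 1, 2, 3
  i=4: 0, 1, 1, 1, 1, 1, 1, 2, 2, 2, 3, 4
  i=5: 0, 1, 1, 1, 1, 1, 1, 2, 2, 3, 4, 5
  i=6: 0, 1, 2, 2, 2, 2, 2, 3, 3, 4, 5, 6
  i=7: 0, 1, 2, 2, 2, 2, 2, 3, 4, 5, 6, 7
  i=8: 0, 1, 2, 3, 3, 3, 3, 4, 5, 6, 7, 8
  i=9: 0, 1, 2, 3, 3, 4, 4, 5, 6, 7, 8, 9
  i=10: 1, 2, 3, 4, 4, 5, 5, 6, 7, 8, 9, 10
  i=11: 1, 2, 3, 4, 4, 5, 6, 7, 8, 9, 10, 11
  i=12: 1, 2, 3, 4, 5, 6, 7, 8, 9, 10, 11, 12

the unique w with this rank table is (12, 2, 11, 8, 10, 3, 9, 4, 6, 1, 7, 5).

|D(w)|=44, |Ess(w)|=8:

[(1, 11, 0), (3, 10, 1), (5, 7, 1), (5, 9, 2), (7, 7, 2), (9, 1, 0), (9, 5, 3), (11, 5, 4)]


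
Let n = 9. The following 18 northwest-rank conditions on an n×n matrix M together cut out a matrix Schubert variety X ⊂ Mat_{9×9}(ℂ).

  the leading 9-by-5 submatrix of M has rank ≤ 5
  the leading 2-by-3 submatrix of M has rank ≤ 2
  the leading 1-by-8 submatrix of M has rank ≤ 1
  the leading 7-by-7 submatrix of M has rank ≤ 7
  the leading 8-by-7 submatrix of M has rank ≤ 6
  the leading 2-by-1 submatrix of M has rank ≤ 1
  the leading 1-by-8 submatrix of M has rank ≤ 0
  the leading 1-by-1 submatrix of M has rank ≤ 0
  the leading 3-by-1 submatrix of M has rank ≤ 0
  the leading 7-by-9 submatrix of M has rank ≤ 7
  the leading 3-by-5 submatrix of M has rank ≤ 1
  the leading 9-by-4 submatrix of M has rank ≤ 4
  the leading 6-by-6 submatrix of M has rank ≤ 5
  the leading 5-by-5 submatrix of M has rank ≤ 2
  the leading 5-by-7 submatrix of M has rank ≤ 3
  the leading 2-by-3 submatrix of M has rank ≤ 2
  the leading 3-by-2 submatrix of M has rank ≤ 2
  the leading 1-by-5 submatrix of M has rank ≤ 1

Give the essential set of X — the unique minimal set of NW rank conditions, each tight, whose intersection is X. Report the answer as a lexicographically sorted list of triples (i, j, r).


The tightest implied rank at each (i,j), from the 18 conditions:

  0 | 0 | 0 | 0 | 0 | 0 | 0 | 0 | 1
  0 | 1 | 1 | 1 | 1 | 1 | 1 | 1 | 2
  0 | 1 | 1 | 1 | 1 | 2 | 2 | 2 | 3
  1 | 2 | 2 | 2 | 2 | 3 | 3 | 3 | 4
  1 | 2 | 2 | 2 | 2 | 3 | 3 | 4 | 5
  1 | 2 | 3 | 3 | 3 | 4 | 4 | 5 | 6
  1 | 2 | 3 | 4 | 4 | 5 | 5 | 6 | 7
  1 | 2 | 3 | 4 | 5 | 6 | 6 | 7 | 8
  1 | 2 | 3 | 4 | 5 | 6 | 7 | 8 | 9

reading off 1-entries of Δ²R: w = (9, 2, 6, 1, 8, 3, 4, 5, 7).

D(w) has 17 cells with 5 SE-corners; essential set:

[(1, 8, 0), (3, 1, 0), (3, 5, 1), (5, 5, 2), (5, 7, 3)]


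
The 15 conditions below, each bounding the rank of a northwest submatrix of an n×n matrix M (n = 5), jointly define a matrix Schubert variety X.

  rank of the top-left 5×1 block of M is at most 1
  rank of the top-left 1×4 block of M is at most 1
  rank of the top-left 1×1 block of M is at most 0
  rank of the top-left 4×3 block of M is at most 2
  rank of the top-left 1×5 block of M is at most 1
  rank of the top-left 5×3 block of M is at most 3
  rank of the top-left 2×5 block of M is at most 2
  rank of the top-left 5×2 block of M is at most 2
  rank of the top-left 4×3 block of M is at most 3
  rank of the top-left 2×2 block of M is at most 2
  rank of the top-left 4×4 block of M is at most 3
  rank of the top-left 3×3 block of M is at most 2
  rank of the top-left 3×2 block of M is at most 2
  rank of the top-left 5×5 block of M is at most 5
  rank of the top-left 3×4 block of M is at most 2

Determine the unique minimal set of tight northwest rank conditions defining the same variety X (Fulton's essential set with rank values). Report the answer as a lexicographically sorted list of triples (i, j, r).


Reconstructing r_w from the 15 given conditions:

  row 1: 0  1  1  1  1
  row 2: 1  2  2  2  2
  row 3: 1  2  2  2  3
  row 4: 1  2  2  3  4
  row 5: 1  2  3  4  5

reading off 1-entries of Δ²R: w = (2, 1, 5, 4, 3).

Rothe diagram D(w) (4 cells), 3 SE-corners (essential conditions):

[(1, 1, 0), (3, 4, 2), (4, 3, 2)]


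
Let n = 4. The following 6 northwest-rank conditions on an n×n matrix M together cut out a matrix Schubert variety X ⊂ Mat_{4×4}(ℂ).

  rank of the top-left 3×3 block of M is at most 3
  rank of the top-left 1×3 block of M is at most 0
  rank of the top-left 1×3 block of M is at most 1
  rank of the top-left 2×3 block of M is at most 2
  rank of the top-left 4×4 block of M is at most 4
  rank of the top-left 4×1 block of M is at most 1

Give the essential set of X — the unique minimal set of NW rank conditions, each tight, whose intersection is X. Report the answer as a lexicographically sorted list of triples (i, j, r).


Rank table r_w(4×4) implied by the 6 constraints:

  row 1: 0, 0, 0, 1
  row 2: 1, 1, 1, 2
  row 3: 1, 2, 2, 3
  row 4: 1, 2, 3, 4

reading off 1-entries of Δ²R: w = (4, 1, 2, 3).

D(w) has 3 cells with 1 SE-corner; essential set:

[(1, 3, 0)]


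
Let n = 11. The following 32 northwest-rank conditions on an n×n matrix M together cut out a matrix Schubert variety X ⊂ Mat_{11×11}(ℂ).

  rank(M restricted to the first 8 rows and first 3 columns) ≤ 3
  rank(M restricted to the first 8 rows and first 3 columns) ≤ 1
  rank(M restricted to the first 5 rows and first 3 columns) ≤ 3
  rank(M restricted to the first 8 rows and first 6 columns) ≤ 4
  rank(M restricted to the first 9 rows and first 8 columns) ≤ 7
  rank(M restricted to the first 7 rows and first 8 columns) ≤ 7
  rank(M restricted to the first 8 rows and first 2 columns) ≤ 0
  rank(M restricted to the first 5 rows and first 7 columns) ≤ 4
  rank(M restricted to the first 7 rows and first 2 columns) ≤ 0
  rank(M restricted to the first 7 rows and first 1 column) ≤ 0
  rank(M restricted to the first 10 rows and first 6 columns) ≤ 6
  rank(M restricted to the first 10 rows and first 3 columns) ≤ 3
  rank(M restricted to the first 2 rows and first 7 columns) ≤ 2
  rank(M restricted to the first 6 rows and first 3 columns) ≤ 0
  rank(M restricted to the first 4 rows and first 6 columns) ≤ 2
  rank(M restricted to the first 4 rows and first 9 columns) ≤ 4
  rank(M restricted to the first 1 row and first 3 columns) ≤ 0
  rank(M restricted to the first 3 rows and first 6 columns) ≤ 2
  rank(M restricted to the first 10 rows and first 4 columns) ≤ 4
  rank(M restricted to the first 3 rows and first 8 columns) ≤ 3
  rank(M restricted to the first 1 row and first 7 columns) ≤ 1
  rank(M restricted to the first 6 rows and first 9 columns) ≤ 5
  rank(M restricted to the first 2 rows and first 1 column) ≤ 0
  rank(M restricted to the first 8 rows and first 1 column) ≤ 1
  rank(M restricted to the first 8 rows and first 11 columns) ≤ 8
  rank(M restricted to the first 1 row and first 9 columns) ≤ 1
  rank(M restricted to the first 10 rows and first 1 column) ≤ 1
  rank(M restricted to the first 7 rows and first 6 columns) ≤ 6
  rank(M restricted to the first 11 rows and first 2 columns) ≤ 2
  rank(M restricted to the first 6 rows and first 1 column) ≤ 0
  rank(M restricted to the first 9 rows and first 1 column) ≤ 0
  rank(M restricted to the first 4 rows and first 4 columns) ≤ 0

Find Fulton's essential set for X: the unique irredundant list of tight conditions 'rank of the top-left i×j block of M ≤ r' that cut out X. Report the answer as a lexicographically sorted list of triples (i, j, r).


Reconstructing r_w from the 32 given conditions:

  row 1: 0  0  0  0  1  1  1  1  1  1  1
  row 2: 0  0  0  0  1  2  2  2  2  2  2
  row 3: 0  0  0  0  1  2  3  3  3  3  3
  row 4: 0  0  0  0  1  2  3  4  4  4  4
  row 5: 0  0  0  1  2  3  4  5  5  5  5
  row 6: 0  0  0  1  2  3  4  5  5  6  6
  row 7: 0  0  1  2  3  4  5  6  6  7  7
  row 8: 0  0  1  2  3  4  5  6  7  8  8
  row 9: 0  1  2  3  4  5  6  7  8  9  9
  row 10: 1  2  3  4  5  6  7  8  9  10  10
  row 11: 1  2  3  4  5  6  7  8  9  10  11

so w = (5, 6, 7, 8, 4, 10, 3, 9, 2, 1, 11).

D(w) has 28 cells with 5 SE-corners; essential set:

[(4, 4, 0), (6, 3, 0), (6, 9, 5), (8, 2, 0), (9, 1, 0)]


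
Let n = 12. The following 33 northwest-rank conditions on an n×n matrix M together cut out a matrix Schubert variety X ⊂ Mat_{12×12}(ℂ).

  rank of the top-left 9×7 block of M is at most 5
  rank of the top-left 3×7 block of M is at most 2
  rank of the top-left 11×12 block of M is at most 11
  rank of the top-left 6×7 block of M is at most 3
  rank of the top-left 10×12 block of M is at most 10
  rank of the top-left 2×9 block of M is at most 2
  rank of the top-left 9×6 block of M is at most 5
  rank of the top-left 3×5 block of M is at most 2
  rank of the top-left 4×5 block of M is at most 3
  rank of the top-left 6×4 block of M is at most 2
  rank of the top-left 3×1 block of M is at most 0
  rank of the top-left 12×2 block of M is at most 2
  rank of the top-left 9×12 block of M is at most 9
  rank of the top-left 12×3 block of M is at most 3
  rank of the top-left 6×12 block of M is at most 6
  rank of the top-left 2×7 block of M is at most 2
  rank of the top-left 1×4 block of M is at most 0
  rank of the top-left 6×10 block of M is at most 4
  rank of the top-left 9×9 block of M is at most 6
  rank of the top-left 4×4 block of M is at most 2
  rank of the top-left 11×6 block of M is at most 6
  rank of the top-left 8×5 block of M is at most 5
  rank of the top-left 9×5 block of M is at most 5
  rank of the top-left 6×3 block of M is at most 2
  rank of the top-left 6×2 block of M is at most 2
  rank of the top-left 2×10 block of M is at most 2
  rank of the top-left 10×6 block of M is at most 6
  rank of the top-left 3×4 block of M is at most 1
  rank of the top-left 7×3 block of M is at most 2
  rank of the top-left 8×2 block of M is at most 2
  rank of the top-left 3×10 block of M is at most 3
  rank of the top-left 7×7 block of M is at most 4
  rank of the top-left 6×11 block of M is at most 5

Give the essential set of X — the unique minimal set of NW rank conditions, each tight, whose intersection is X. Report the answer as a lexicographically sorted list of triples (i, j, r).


Computing R[i][j] = min implied NW-rank bound (n=12, 33 conditions):

  i=1: 0 0 0 0 1 1 1 1 1 1 1 1
  i=2: 0 1 1 1 2 2 2 2 2 2 2 2
  i=3: 0 1 1 1 2 2 2 3 3 3 3 3
  i=4: 1 2 2 2 3 3 3 4 4 4 4 4
  i=5: 1 2 2 2 3 3 3 4 4 4 5 5
  i=6: 1 2 2 2 3 3 3 4 4 4 5 6
  i=7: 1 2 2 3 4 4 4 5 5 5 6 7
  i=8: 1 2 3 4 5 5 5 6 6 6 7 8
  i=9: 1 2 3 4 5 5 5 6 6 7 8 9
  i=10: 1 2 3 4 5 6 6 7 7 8 9 10
  i=11: 1 2 3 4 5 6 7 8 8 9 10 11
  i=12: 1 2 3 4 5 6 7 8 9 10 11 12

reading off 1-entries of Δ²R: w = (5, 2, 8, 1, 11, 12, 4, 3, 10, 6, 7, 9).

10 SE-corners of the 26-cell Rothe diagram give Ess(w):

[(1, 4, 0), (3, 1, 0), (3, 4, 1), (3, 7, 2), (6, 4, 2), (6, 7, 3), (6, 10, 4), (7, 3, 2), (9, 7, 5), (9, 9, 6)]
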